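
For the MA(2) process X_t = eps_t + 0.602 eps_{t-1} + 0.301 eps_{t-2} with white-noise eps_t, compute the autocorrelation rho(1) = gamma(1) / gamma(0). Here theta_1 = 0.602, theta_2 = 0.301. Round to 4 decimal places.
\rho(1) = 0.5390

For an MA(q) process with theta_0 = 1, the autocovariance is
  gamma(k) = sigma^2 * sum_{i=0..q-k} theta_i * theta_{i+k},
and rho(k) = gamma(k) / gamma(0). Sigma^2 cancels.
  numerator   = (1)*(0.602) + (0.602)*(0.301) = 0.783202.
  denominator = (1)^2 + (0.602)^2 + (0.301)^2 = 1.453005.
  rho(1) = 0.783202 / 1.453005 = 0.5390.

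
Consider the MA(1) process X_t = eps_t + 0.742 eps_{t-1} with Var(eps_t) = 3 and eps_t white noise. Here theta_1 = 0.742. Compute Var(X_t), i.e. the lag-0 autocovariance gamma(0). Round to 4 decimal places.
\gamma(0) = 4.6517

For an MA(q) process X_t = eps_t + sum_i theta_i eps_{t-i} with
Var(eps_t) = sigma^2, the variance is
  gamma(0) = sigma^2 * (1 + sum_i theta_i^2).
  sum_i theta_i^2 = (0.742)^2 = 0.550564.
  gamma(0) = 3 * (1 + 0.550564) = 3 * 1.550564 = 4.651692, which rounds to 4.6517.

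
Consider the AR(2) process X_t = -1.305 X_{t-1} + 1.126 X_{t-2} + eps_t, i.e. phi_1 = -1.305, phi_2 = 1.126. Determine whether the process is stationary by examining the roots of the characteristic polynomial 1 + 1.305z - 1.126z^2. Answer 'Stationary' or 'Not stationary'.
\text{Not stationary}

The AR(p) characteristic polynomial is P(z) = 1 + 1.305z - 1.126z^2.
Stationarity requires all roots to lie outside the unit circle, i.e. |z| > 1 for every root.
Set 1 + (1.305) z + (-1.126) z^2 = 0, i.e. a z^2 + b z + c = 0 with a = -1.126, b = 1.305, c = 1.
Discriminant D = b^2 - 4ac = (1.305)^2 - 4*(-1.126)*1 = 1.703025 - (-4.504) = 6.207025.
D >= 0, so the roots are real: z = (-b +/- sqrt(D)) / (2a) = (-1.305 +/- 2.49139) / (-2.252).
  z_1 = (-1.305 + 2.49139) / (-2.252) = -0.5268,   |z_1| = 0.5268.
  z_2 = (-1.305 - 2.49139) / (-2.252) = 1.6858,   |z_2| = 1.6858.
Moduli of all roots: 0.5268, 1.6858.
All moduli strictly greater than 1? No.
Verdict: Not stationary.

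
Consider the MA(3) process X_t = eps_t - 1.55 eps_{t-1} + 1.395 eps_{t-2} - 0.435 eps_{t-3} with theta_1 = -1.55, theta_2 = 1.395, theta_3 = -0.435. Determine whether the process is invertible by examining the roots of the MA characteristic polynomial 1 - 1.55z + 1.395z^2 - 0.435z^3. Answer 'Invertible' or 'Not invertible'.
\text{Invertible}

The MA(q) characteristic polynomial is P(z) = 1 - 1.55z + 1.395z^2 - 0.435z^3.
Invertibility requires all roots to lie outside the unit circle, i.e. |z| > 1 for every root.
Degree 3: look for a simple real root z0 first, then factor out (1 - z/z0) and solve the remaining quadratic.
Testing z0 = 2: P(2) = 1 + (-1.55)(2) + (1.395)(2)^2 + (-0.435)(2)^3
  = 1 + (-3.1) + (5.58) + (-3.48) = 0.  So z_0 = 2 is a root, |z_0| = 2.
Divide out the factor (1 - 0.5 z) = (1 - z/z0) (since 1/z0 = 0.5):
  P(z) = (1 - 0.5 z)(1 + (-1.05) z + (0.87) z^2)
  [check: z-coef -1.05 - (0.5) = -1.55; z^2-coef 0.87 - (0.5)(-1.05) = 1.395; z^3-coef -(0.5)(0.87) = -0.435.]
Remaining roots from the quadratic factor 1 + (-1.05) z + (0.87) z^2:
  Set 1 + (-1.05) z + (0.87) z^2 = 0, i.e. a z^2 + b z + c = 0 with a = 0.87, b = -1.05, c = 1.
  Discriminant D = b^2 - 4ac = (-1.05)^2 - 4*(0.87)*1 = 1.1025 - (3.48) = -2.3775.
  D < 0, so the roots are the complex-conjugate pair z = (-b +/- i sqrt(-D)) / (2a) = 0.6034 +/- 0.8862i.
  For a conjugate pair |z|^2 = z * conj(z) = (product of roots) = c/a = 1/(0.87) = 1.149425, so |z| = sqrt(1.149425) = 1.0721 for both roots.
Moduli of all roots: 2.0000, 1.0721, 1.0721.
All moduli strictly greater than 1? Yes.
Verdict: Invertible.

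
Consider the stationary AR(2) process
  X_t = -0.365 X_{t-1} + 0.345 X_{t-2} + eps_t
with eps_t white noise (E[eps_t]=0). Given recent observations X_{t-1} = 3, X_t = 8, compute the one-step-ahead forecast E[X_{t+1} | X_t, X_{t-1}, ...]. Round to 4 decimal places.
E[X_{t+1} \mid \mathcal F_t] = -1.8850

For an AR(p) model X_t = c + sum_i phi_i X_{t-i} + eps_t, the
one-step-ahead conditional mean is
  E[X_{t+1} | X_t, ...] = c + sum_i phi_i X_{t+1-i}.
Substitute known values:
  E[X_{t+1} | ...] = (-0.365) * (8) + (0.345) * (3)
                   = -1.8850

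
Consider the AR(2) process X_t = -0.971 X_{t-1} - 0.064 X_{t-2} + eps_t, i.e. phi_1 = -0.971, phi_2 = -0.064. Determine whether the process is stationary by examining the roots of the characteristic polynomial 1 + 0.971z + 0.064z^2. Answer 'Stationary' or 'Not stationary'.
\text{Stationary}

The AR(p) characteristic polynomial is P(z) = 1 + 0.971z + 0.064z^2.
Stationarity requires all roots to lie outside the unit circle, i.e. |z| > 1 for every root.
Set 1 + (0.971) z + (0.064) z^2 = 0, i.e. a z^2 + b z + c = 0 with a = 0.064, b = 0.971, c = 1.
Discriminant D = b^2 - 4ac = (0.971)^2 - 4*(0.064)*1 = 0.942841 - (0.256) = 0.686841.
D >= 0, so the roots are real: z = (-b +/- sqrt(D)) / (2a) = (-0.971 +/- 0.828759) / (0.128).
  z_1 = (-0.971 + 0.828759) / (0.128) = -1.1113,   |z_1| = 1.1113.
  z_2 = (-0.971 - 0.828759) / (0.128) = -14.0606,   |z_2| = 14.0606.
Moduli of all roots: 1.1113, 14.0606.
All moduli strictly greater than 1? Yes.
Verdict: Stationary.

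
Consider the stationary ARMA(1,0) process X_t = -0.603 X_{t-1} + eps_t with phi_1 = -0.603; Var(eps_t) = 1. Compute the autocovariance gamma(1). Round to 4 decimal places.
\gamma(1) = -0.9475

Multiply the model equation by X_{t-k} and take expectations. With theta_0 = psi_0 = 1 and psi_j the MA(infinity) weights, this gives
  gamma(k) - sum_i phi_i gamma(k-i) = c_k,
  c_k = sigma^2 * sum_{j=k..q} theta_j psi_{j-k}   (c_k = 0 for k > q),
using gamma(-m) = gamma(m).
Pure AR (q = 0): c_0 = sigma^2 = 1, c_k = 0 for k >= 1.
Equations for k = 0 and k = 1 (AR order 1):
  gamma(0) = phi_1 gamma(1) + c_0
  gamma(1) = phi_1 gamma(0) + c_1
Substituting the second into the first: gamma(0) (1 - phi_1^2) = c_0 + phi_1 c_1, so
  gamma(0) = c_0 / (1 - phi_1^2) = 1 / (1 - (-0.603)^2) = 1 / 0.636391 = 1.571361.
  gamma(1) = phi_1 gamma(0) = (-0.603)(1.571361) = -0.947531.
Therefore gamma(1) = -0.9475 (to 4 decimal places).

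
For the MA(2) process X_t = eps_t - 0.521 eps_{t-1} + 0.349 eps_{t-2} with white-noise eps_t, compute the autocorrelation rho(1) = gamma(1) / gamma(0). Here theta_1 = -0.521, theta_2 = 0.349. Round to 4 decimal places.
\rho(1) = -0.5045

For an MA(q) process with theta_0 = 1, the autocovariance is
  gamma(k) = sigma^2 * sum_{i=0..q-k} theta_i * theta_{i+k},
and rho(k) = gamma(k) / gamma(0). Sigma^2 cancels.
  numerator   = (1)*(-0.521) + (-0.521)*(0.349) = -0.702829.
  denominator = (1)^2 + (-0.521)^2 + (0.349)^2 = 1.393242.
  rho(1) = -0.702829 / 1.393242 = -0.5045.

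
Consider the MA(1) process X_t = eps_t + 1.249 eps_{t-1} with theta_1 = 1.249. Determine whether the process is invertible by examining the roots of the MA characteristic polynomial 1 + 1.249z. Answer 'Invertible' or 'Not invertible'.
\text{Not invertible}

The MA(q) characteristic polynomial is P(z) = 1 + 1.249z.
Invertibility requires all roots to lie outside the unit circle, i.e. |z| > 1 for every root.
This is linear in z: 1 + (1.249) z = 0  =>  z = -1/(1.249) = -0.800641,  |z| = 0.800641.
Moduli of all roots: 0.8006.
All moduli strictly greater than 1? No.
Verdict: Not invertible.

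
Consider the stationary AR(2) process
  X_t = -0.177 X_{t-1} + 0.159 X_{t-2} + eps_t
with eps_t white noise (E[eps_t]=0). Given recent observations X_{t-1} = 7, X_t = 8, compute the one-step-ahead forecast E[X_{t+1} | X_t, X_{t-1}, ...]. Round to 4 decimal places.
E[X_{t+1} \mid \mathcal F_t] = -0.3030

For an AR(p) model X_t = c + sum_i phi_i X_{t-i} + eps_t, the
one-step-ahead conditional mean is
  E[X_{t+1} | X_t, ...] = c + sum_i phi_i X_{t+1-i}.
Substitute known values:
  E[X_{t+1} | ...] = (-0.177) * (8) + (0.159) * (7)
                   = -0.3030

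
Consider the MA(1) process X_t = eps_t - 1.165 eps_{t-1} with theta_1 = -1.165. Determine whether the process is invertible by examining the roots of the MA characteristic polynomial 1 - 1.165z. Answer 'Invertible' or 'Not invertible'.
\text{Not invertible}

The MA(q) characteristic polynomial is P(z) = 1 - 1.165z.
Invertibility requires all roots to lie outside the unit circle, i.e. |z| > 1 for every root.
This is linear in z: 1 + (-1.165) z = 0  =>  z = -1/(-1.165) = 0.858369,  |z| = 0.858369.
Moduli of all roots: 0.8584.
All moduli strictly greater than 1? No.
Verdict: Not invertible.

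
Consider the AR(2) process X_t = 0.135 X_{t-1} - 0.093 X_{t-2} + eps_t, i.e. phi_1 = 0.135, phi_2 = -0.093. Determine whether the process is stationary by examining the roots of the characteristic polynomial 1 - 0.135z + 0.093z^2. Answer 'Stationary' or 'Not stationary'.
\text{Stationary}

The AR(p) characteristic polynomial is P(z) = 1 - 0.135z + 0.093z^2.
Stationarity requires all roots to lie outside the unit circle, i.e. |z| > 1 for every root.
Set 1 + (-0.135) z + (0.093) z^2 = 0, i.e. a z^2 + b z + c = 0 with a = 0.093, b = -0.135, c = 1.
Discriminant D = b^2 - 4ac = (-0.135)^2 - 4*(0.093)*1 = 0.018225 - (0.372) = -0.353775.
D < 0, so the roots are the complex-conjugate pair z = (-b +/- i sqrt(-D)) / (2a) = 0.7258 +/- 3.1978i.
For a conjugate pair |z|^2 = z * conj(z) = (product of roots) = c/a = 1/(0.093) = 10.752688, so |z| = sqrt(10.752688) = 3.2791 for both roots.
Moduli of all roots: 3.2791, 3.2791.
All moduli strictly greater than 1? Yes.
Verdict: Stationary.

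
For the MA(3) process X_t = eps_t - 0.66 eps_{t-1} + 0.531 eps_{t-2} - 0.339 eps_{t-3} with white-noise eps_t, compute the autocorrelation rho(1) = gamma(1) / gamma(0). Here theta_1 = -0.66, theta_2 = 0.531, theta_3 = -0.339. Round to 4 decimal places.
\rho(1) = -0.6496

For an MA(q) process with theta_0 = 1, the autocovariance is
  gamma(k) = sigma^2 * sum_{i=0..q-k} theta_i * theta_{i+k},
and rho(k) = gamma(k) / gamma(0). Sigma^2 cancels.
  numerator   = (1)*(-0.66) + (-0.66)*(0.531) + (0.531)*(-0.339) = -1.190469.
  denominator = (1)^2 + (-0.66)^2 + (0.531)^2 + (-0.339)^2 = 1.832482.
  rho(1) = -1.190469 / 1.832482 = -0.6496.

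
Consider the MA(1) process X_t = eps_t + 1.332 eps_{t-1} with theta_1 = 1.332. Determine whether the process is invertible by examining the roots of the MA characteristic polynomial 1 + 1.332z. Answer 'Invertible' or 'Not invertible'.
\text{Not invertible}

The MA(q) characteristic polynomial is P(z) = 1 + 1.332z.
Invertibility requires all roots to lie outside the unit circle, i.e. |z| > 1 for every root.
This is linear in z: 1 + (1.332) z = 0  =>  z = -1/(1.332) = -0.750751,  |z| = 0.750751.
Moduli of all roots: 0.7508.
All moduli strictly greater than 1? No.
Verdict: Not invertible.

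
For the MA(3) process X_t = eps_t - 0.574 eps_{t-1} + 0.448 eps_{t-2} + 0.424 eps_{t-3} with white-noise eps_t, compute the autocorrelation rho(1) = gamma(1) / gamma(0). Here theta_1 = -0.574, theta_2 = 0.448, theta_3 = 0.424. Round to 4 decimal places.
\rho(1) = -0.3750

For an MA(q) process with theta_0 = 1, the autocovariance is
  gamma(k) = sigma^2 * sum_{i=0..q-k} theta_i * theta_{i+k},
and rho(k) = gamma(k) / gamma(0). Sigma^2 cancels.
  numerator   = (1)*(-0.574) + (-0.574)*(0.448) + (0.448)*(0.424) = -0.6412.
  denominator = (1)^2 + (-0.574)^2 + (0.448)^2 + (0.424)^2 = 1.709956.
  rho(1) = -0.6412 / 1.709956 = -0.3750.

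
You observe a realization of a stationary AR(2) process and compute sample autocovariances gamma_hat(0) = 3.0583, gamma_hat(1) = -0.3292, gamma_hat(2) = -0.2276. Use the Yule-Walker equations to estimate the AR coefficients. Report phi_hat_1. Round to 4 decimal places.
\hat\phi_{1} = -0.1170

The Yule-Walker equations for an AR(p) process read, in matrix form,
  Gamma_p phi = r_p,   with   (Gamma_p)_{ij} = gamma(|i - j|),
                       (r_p)_i = gamma(i),   i,j = 1..p.
Substitute the sample gammas (Toeplitz matrix and right-hand side of size 2):
  Gamma_p = [[3.0583, -0.3292], [-0.3292, 3.0583]]
  r_p     = [-0.3292, -0.2276]
Written out:
  3.0583 phi_1 - 0.3292 phi_2 = -0.3292
  -0.3292 phi_1 + 3.0583 phi_2 = -0.2276
Solve by Cramer's rule:
  det = gamma(0)^2 - gamma(1)^2 = (3.0583)^2 - (-0.3292)^2 = 9.35319889 - 0.10837264 = 9.24482625
  phi_hat_1 = [gamma(1) gamma(0) - gamma(1) gamma(2)] / det = [(-0.3292)(3.0583) - (-0.3292)(-0.2276)] / 9.24482625 = -1.08171828 / 9.24482625 = -0.117
  phi_hat_2 = [gamma(0) gamma(2) - gamma(1)^2] / det = [(3.0583)(-0.2276) - (-0.3292)^2] / 9.24482625 = -0.80444172 / 9.24482625 = -0.087
So phi_hat = [-0.1170, -0.0870].
Therefore phi_hat_1 = -0.1170.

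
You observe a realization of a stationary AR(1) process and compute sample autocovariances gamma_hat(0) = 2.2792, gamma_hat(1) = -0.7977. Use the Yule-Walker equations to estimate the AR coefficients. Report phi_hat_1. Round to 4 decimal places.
\hat\phi_{1} = -0.3500

The Yule-Walker equations for an AR(p) process read, in matrix form,
  Gamma_p phi = r_p,   with   (Gamma_p)_{ij} = gamma(|i - j|),
                       (r_p)_i = gamma(i),   i,j = 1..p.
Substitute the sample gammas (Toeplitz matrix and right-hand side of size 1):
  Gamma_p = [[2.2792]]
  r_p     = [-0.7977]
With p = 1 this is the single equation gamma(0) phi_1 = gamma(1):
  phi_hat_1 = gamma(1) / gamma(0) = -0.7977 / 2.2792 = -0.3500.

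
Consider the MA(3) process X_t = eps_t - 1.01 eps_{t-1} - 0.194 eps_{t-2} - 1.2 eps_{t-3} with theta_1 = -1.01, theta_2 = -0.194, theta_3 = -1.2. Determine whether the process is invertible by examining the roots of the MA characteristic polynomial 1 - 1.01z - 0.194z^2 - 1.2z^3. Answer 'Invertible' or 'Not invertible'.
\text{Not invertible}

The MA(q) characteristic polynomial is P(z) = 1 - 1.01z - 0.194z^2 - 1.2z^3.
Invertibility requires all roots to lie outside the unit circle, i.e. |z| > 1 for every root.
Degree 3: look for a simple real root z0 first, then factor out (1 - z/z0) and solve the remaining quadratic.
Testing z0 = 0.625: P(0.625) = 1 + (-1.01)(0.625) + (-0.194)(0.625)^2 + (-1.2)(0.625)^3
  = 1 + (-0.63125) + (-0.075781) + (-0.292969) = 0.  So z_0 = 0.625 is a root, |z_0| = 0.625.
Divide out the factor (1 - 1.6 z) = (1 - z/z0) (since 1/z0 = 1.6):
  P(z) = (1 - 1.6 z)(1 + (0.59) z + (0.75) z^2)
  [check: z-coef 0.59 - (1.6) = -1.01; z^2-coef 0.75 - (1.6)(0.59) = -0.194; z^3-coef -(1.6)(0.75) = -1.2.]
Remaining roots from the quadratic factor 1 + (0.59) z + (0.75) z^2:
  Set 1 + (0.59) z + (0.75) z^2 = 0, i.e. a z^2 + b z + c = 0 with a = 0.75, b = 0.59, c = 1.
  Discriminant D = b^2 - 4ac = (0.59)^2 - 4*(0.75)*1 = 0.3481 - (3) = -2.6519.
  D < 0, so the roots are the complex-conjugate pair z = (-b +/- i sqrt(-D)) / (2a) = -0.3933 +/- 1.0856i.
  For a conjugate pair |z|^2 = z * conj(z) = (product of roots) = c/a = 1/(0.75) = 1.333333, so |z| = sqrt(1.333333) = 1.1547 for both roots.
Moduli of all roots: 0.6250, 1.1547, 1.1547.
All moduli strictly greater than 1? No.
Verdict: Not invertible.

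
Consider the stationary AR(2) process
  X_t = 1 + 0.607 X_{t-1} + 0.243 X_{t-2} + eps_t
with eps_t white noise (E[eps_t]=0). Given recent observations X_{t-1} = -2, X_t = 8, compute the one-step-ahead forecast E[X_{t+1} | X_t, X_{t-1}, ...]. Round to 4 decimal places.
E[X_{t+1} \mid \mathcal F_t] = 5.3700

For an AR(p) model X_t = c + sum_i phi_i X_{t-i} + eps_t, the
one-step-ahead conditional mean is
  E[X_{t+1} | X_t, ...] = c + sum_i phi_i X_{t+1-i}.
Substitute known values:
  E[X_{t+1} | ...] = 1 + (0.607) * (8) + (0.243) * (-2)
                   = 5.3700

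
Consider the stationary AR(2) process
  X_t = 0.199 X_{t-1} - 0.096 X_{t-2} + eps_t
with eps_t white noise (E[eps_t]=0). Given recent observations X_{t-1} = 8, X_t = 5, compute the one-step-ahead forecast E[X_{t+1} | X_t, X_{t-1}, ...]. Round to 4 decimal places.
E[X_{t+1} \mid \mathcal F_t] = 0.2270

For an AR(p) model X_t = c + sum_i phi_i X_{t-i} + eps_t, the
one-step-ahead conditional mean is
  E[X_{t+1} | X_t, ...] = c + sum_i phi_i X_{t+1-i}.
Substitute known values:
  E[X_{t+1} | ...] = (0.199) * (5) + (-0.096) * (8)
                   = 0.2270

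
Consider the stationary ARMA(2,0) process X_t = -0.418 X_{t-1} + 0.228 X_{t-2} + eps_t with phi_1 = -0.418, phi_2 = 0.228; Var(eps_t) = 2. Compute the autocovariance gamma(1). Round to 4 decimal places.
\gamma(1) = -1.6161

Multiply the model equation by X_{t-k} and take expectations. With theta_0 = psi_0 = 1 and psi_j the MA(infinity) weights, this gives
  gamma(k) - sum_i phi_i gamma(k-i) = c_k,
  c_k = sigma^2 * sum_{j=k..q} theta_j psi_{j-k}   (c_k = 0 for k > q),
using gamma(-m) = gamma(m).
Pure AR (q = 0): c_0 = sigma^2 = 2, c_k = 0 for k >= 1.
Equations for k = 0, 1, 2 (AR order 2, c_2 = 0):
  (E0) gamma(0) = phi_1 gamma(1) + phi_2 gamma(2) + c_0
  (E1) gamma(1) = phi_1 gamma(0) + phi_2 gamma(1) + c_1
  (E2) gamma(2) = phi_1 gamma(1) + phi_2 gamma(0)
From (E1): gamma(1) = A gamma(0) + B with
  A = phi_1 / (1 - phi_2) = -0.418 / 0.772 = -0.541451,   B = c_1 / (1 - phi_2) = 0 / 0.772 = 0.
Insert (E2) into (E0): gamma(0) (1 - phi_2^2) = phi_1 (1 + phi_2) gamma(1) + c_0.
  phi_1 (1 + phi_2) = (-0.418)(1.228) = -0.513304,   1 - phi_2^2 = 0.948016.
Replace gamma(1) by A gamma(0) + B and collect gamma(0):
  gamma(0) [0.948016 - (-0.513304)(-0.541451)] = c_0 = 2
  gamma(0) * 0.670087 = 2
  gamma(0) = 2 / 0.670087 = 2.984686.
  gamma(1) = A gamma(0) = (-0.541451)(2.984686) = -1.616061.
Therefore gamma(1) = -1.6161 (to 4 decimal places).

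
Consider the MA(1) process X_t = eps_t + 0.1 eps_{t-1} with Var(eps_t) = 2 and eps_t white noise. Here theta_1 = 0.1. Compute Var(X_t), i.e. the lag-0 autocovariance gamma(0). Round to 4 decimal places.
\gamma(0) = 2.0200

For an MA(q) process X_t = eps_t + sum_i theta_i eps_{t-i} with
Var(eps_t) = sigma^2, the variance is
  gamma(0) = sigma^2 * (1 + sum_i theta_i^2).
  sum_i theta_i^2 = (0.1)^2 = 0.01.
  gamma(0) = 2 * (1 + 0.01) = 2 * 1.01 = 2.02, which rounds to 2.0200.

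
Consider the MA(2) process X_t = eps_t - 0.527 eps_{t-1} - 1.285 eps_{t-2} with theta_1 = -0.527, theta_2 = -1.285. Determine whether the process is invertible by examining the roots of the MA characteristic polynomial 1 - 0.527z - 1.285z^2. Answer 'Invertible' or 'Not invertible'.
\text{Not invertible}

The MA(q) characteristic polynomial is P(z) = 1 - 0.527z - 1.285z^2.
Invertibility requires all roots to lie outside the unit circle, i.e. |z| > 1 for every root.
Set 1 + (-0.527) z + (-1.285) z^2 = 0, i.e. a z^2 + b z + c = 0 with a = -1.285, b = -0.527, c = 1.
Discriminant D = b^2 - 4ac = (-0.527)^2 - 4*(-1.285)*1 = 0.277729 - (-5.14) = 5.417729.
D >= 0, so the roots are real: z = (-b +/- sqrt(D)) / (2a) = (0.527 +/- 2.327602) / (-2.57).
  z_1 = (0.527 + 2.327602) / (-2.57) = -1.1107,   |z_1| = 1.1107.
  z_2 = (0.527 - 2.327602) / (-2.57) = 0.7006,   |z_2| = 0.7006.
Moduli of all roots: 1.1107, 0.7006.
All moduli strictly greater than 1? No.
Verdict: Not invertible.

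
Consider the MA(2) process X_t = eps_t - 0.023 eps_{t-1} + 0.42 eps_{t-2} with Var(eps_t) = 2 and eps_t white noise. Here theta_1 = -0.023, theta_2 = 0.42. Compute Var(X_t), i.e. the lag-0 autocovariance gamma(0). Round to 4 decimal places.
\gamma(0) = 2.3539

For an MA(q) process X_t = eps_t + sum_i theta_i eps_{t-i} with
Var(eps_t) = sigma^2, the variance is
  gamma(0) = sigma^2 * (1 + sum_i theta_i^2).
  sum_i theta_i^2 = (-0.023)^2 + (0.42)^2 = 0.000529 + 0.1764 = 0.176929.
  gamma(0) = 2 * (1 + 0.176929) = 2 * 1.176929 = 2.353858, which rounds to 2.3539.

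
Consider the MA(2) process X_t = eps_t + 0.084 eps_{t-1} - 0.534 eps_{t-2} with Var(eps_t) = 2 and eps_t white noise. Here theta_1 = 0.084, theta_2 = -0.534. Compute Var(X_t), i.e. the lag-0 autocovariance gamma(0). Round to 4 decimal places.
\gamma(0) = 2.5844

For an MA(q) process X_t = eps_t + sum_i theta_i eps_{t-i} with
Var(eps_t) = sigma^2, the variance is
  gamma(0) = sigma^2 * (1 + sum_i theta_i^2).
  sum_i theta_i^2 = (0.084)^2 + (-0.534)^2 = 0.007056 + 0.285156 = 0.292212.
  gamma(0) = 2 * (1 + 0.292212) = 2 * 1.292212 = 2.584424, which rounds to 2.5844.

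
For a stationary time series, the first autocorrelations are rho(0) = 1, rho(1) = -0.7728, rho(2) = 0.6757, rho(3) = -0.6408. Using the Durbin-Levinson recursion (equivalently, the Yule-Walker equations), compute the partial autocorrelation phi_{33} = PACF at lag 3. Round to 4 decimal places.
\phi_{33} = -0.1801

The PACF at lag k is phi_{kk}, the last component of the solution
to the Yule-Walker system G_k phi = r_k where
  (G_k)_{ij} = rho(|i - j|), (r_k)_i = rho(i), i,j = 1..k.
Equivalently, Durbin-Levinson gives phi_{kk} iteratively:
  phi_{11} = rho(1)
  phi_{kk} = [rho(k) - sum_{j=1..k-1} phi_{k-1,j} rho(k-j)]
            / [1 - sum_{j=1..k-1} phi_{k-1,j} rho(j)],
  phi_{k,j} = phi_{k-1,j} - phi_{kk} phi_{k-1,k-j},  j = 1..k-1.
Step k = 1:
  phi_11 = rho(1) = -0.7728.
Step k = 2:
  phi_22 = [rho(2) - phi_11 rho(1)] / [1 - phi_11 rho(1)] = [0.6757 - (-0.7728)(-0.7728)] / [1 - (-0.7728)(-0.7728)]
         = 0.07848016 / 0.40278016 = 0.194846.
  Update: phi_21 = phi_11 - phi_22 phi_11 = -0.7728 - (0.194846)(-0.7728) = -0.622223.
Step k = 3:
  phi_33 = [rho(3) - phi_21 rho(2) - phi_22 rho(1)] / [1 - phi_21 rho(1) - phi_22 rho(2)]
    numerator   = -0.6408 - (-0.622223)(0.6757) - (0.194846)(-0.7728) = -0.06978689
    denominator = 1 - (-0.622223)(-0.7728) - (0.194846)(0.6757) = 0.3874886
  phi_33 = -0.06978689 / 0.3874886 = -0.1801.
Therefore phi_{33} = -0.1801.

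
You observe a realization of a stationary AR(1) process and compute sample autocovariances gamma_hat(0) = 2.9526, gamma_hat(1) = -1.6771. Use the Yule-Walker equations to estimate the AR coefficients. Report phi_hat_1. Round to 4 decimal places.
\hat\phi_{1} = -0.5680

The Yule-Walker equations for an AR(p) process read, in matrix form,
  Gamma_p phi = r_p,   with   (Gamma_p)_{ij} = gamma(|i - j|),
                       (r_p)_i = gamma(i),   i,j = 1..p.
Substitute the sample gammas (Toeplitz matrix and right-hand side of size 1):
  Gamma_p = [[2.9526]]
  r_p     = [-1.6771]
With p = 1 this is the single equation gamma(0) phi_1 = gamma(1):
  phi_hat_1 = gamma(1) / gamma(0) = -1.6771 / 2.9526 = -0.5680.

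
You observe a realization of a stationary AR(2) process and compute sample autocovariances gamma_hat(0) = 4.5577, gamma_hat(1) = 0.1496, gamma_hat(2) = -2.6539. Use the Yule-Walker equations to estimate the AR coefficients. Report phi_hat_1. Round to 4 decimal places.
\hat\phi_{1} = 0.0520

The Yule-Walker equations for an AR(p) process read, in matrix form,
  Gamma_p phi = r_p,   with   (Gamma_p)_{ij} = gamma(|i - j|),
                       (r_p)_i = gamma(i),   i,j = 1..p.
Substitute the sample gammas (Toeplitz matrix and right-hand side of size 2):
  Gamma_p = [[4.5577, 0.1496], [0.1496, 4.5577]]
  r_p     = [0.1496, -2.6539]
Written out:
  4.5577 phi_1 + 0.1496 phi_2 = 0.1496
  0.1496 phi_1 + 4.5577 phi_2 = -2.6539
Solve by Cramer's rule:
  det = gamma(0)^2 - gamma(1)^2 = (4.5577)^2 - (0.1496)^2 = 20.77262929 - 0.02238016 = 20.75024913
  phi_hat_1 = [gamma(1) gamma(0) - gamma(1) gamma(2)] / det = [(0.1496)(4.5577) - (0.1496)(-2.6539)] / 20.75024913 = 1.07885536 / 20.75024913 = 0.052
  phi_hat_2 = [gamma(0) gamma(2) - gamma(1)^2] / det = [(4.5577)(-2.6539) - (0.1496)^2] / 20.75024913 = -12.11806019 / 20.75024913 = -0.584
So phi_hat = [0.0520, -0.5840].
Therefore phi_hat_1 = 0.0520.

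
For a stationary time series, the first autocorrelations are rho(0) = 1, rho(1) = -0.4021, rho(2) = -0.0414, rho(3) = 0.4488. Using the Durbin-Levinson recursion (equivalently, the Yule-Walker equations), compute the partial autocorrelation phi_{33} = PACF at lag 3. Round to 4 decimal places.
\phi_{33} = 0.4191

The PACF at lag k is phi_{kk}, the last component of the solution
to the Yule-Walker system G_k phi = r_k where
  (G_k)_{ij} = rho(|i - j|), (r_k)_i = rho(i), i,j = 1..k.
Equivalently, Durbin-Levinson gives phi_{kk} iteratively:
  phi_{11} = rho(1)
  phi_{kk} = [rho(k) - sum_{j=1..k-1} phi_{k-1,j} rho(k-j)]
            / [1 - sum_{j=1..k-1} phi_{k-1,j} rho(j)],
  phi_{k,j} = phi_{k-1,j} - phi_{kk} phi_{k-1,k-j},  j = 1..k-1.
Step k = 1:
  phi_11 = rho(1) = -0.4021.
Step k = 2:
  phi_22 = [rho(2) - phi_11 rho(1)] / [1 - phi_11 rho(1)] = [-0.0414 - (-0.4021)(-0.4021)] / [1 - (-0.4021)(-0.4021)]
         = -0.20308441 / 0.83831559 = -0.242253.
  Update: phi_21 = phi_11 - phi_22 phi_11 = -0.4021 - (-0.242253)(-0.4021) = -0.49951.
Step k = 3:
  phi_33 = [rho(3) - phi_21 rho(2) - phi_22 rho(1)] / [1 - phi_21 rho(1) - phi_22 rho(2)]
    numerator   = 0.4488 - (-0.49951)(-0.0414) - (-0.242253)(-0.4021) = 0.33071039
    denominator = 1 - (-0.49951)(-0.4021) - (-0.242253)(-0.0414) = 0.7891178
  phi_33 = 0.33071039 / 0.7891178 = 0.4191.
Therefore phi_{33} = 0.4191.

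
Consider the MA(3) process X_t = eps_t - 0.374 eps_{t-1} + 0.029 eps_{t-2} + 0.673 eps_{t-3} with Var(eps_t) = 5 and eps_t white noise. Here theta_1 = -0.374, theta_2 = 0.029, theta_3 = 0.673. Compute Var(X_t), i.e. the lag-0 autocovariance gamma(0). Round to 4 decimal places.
\gamma(0) = 7.9682

For an MA(q) process X_t = eps_t + sum_i theta_i eps_{t-i} with
Var(eps_t) = sigma^2, the variance is
  gamma(0) = sigma^2 * (1 + sum_i theta_i^2).
  sum_i theta_i^2 = (-0.374)^2 + (0.029)^2 + (0.673)^2 = 0.139876 + 0.000841 + 0.452929 = 0.593646.
  gamma(0) = 5 * (1 + 0.593646) = 5 * 1.593646 = 7.96823, which rounds to 7.9682.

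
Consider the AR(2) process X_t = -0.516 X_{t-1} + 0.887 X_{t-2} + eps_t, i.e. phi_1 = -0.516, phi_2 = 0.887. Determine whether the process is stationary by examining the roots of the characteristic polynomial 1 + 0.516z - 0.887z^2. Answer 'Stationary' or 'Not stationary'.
\text{Not stationary}

The AR(p) characteristic polynomial is P(z) = 1 + 0.516z - 0.887z^2.
Stationarity requires all roots to lie outside the unit circle, i.e. |z| > 1 for every root.
Set 1 + (0.516) z + (-0.887) z^2 = 0, i.e. a z^2 + b z + c = 0 with a = -0.887, b = 0.516, c = 1.
Discriminant D = b^2 - 4ac = (0.516)^2 - 4*(-0.887)*1 = 0.266256 - (-3.548) = 3.814256.
D >= 0, so the roots are real: z = (-b +/- sqrt(D)) / (2a) = (-0.516 +/- 1.953012) / (-1.774).
  z_1 = (-0.516 + 1.953012) / (-1.774) = -0.81,   |z_1| = 0.81.
  z_2 = (-0.516 - 1.953012) / (-1.774) = 1.3918,   |z_2| = 1.3918.
Moduli of all roots: 0.8100, 1.3918.
All moduli strictly greater than 1? No.
Verdict: Not stationary.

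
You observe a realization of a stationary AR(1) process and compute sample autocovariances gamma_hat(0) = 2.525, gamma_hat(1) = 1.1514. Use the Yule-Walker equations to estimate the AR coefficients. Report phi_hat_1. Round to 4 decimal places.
\hat\phi_{1} = 0.4560

The Yule-Walker equations for an AR(p) process read, in matrix form,
  Gamma_p phi = r_p,   with   (Gamma_p)_{ij} = gamma(|i - j|),
                       (r_p)_i = gamma(i),   i,j = 1..p.
Substitute the sample gammas (Toeplitz matrix and right-hand side of size 1):
  Gamma_p = [[2.525]]
  r_p     = [1.1514]
With p = 1 this is the single equation gamma(0) phi_1 = gamma(1):
  phi_hat_1 = gamma(1) / gamma(0) = 1.1514 / 2.525 = 0.4560.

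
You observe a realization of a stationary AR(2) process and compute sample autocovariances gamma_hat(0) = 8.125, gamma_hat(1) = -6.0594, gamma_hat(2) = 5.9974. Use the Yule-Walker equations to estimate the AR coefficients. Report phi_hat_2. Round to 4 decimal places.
\hat\phi_{2} = 0.4100

The Yule-Walker equations for an AR(p) process read, in matrix form,
  Gamma_p phi = r_p,   with   (Gamma_p)_{ij} = gamma(|i - j|),
                       (r_p)_i = gamma(i),   i,j = 1..p.
Substitute the sample gammas (Toeplitz matrix and right-hand side of size 2):
  Gamma_p = [[8.125, -6.0594], [-6.0594, 8.125]]
  r_p     = [-6.0594, 5.9974]
Written out:
  8.125 phi_1 - 6.0594 phi_2 = -6.0594
  -6.0594 phi_1 + 8.125 phi_2 = 5.9974
Solve by Cramer's rule:
  det = gamma(0)^2 - gamma(1)^2 = (8.125)^2 - (-6.0594)^2 = 66.015625 - 36.71632836 = 29.29929664
  phi_hat_1 = [gamma(1) gamma(0) - gamma(1) gamma(2)] / det = [(-6.0594)(8.125) - (-6.0594)(5.9974)] / 29.29929664 = -12.89197944 / 29.29929664 = -0.44
  phi_hat_2 = [gamma(0) gamma(2) - gamma(1)^2] / det = [(8.125)(5.9974) - (-6.0594)^2] / 29.29929664 = 12.01254664 / 29.29929664 = 0.41
So phi_hat = [-0.4400, 0.4100].
Therefore phi_hat_2 = 0.4100.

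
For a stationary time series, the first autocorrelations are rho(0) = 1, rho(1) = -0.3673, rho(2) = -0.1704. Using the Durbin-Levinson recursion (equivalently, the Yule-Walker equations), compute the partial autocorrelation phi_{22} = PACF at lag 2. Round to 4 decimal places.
\phi_{22} = -0.3529

The PACF at lag k is phi_{kk}, the last component of the solution
to the Yule-Walker system G_k phi = r_k where
  (G_k)_{ij} = rho(|i - j|), (r_k)_i = rho(i), i,j = 1..k.
Equivalently, Durbin-Levinson gives phi_{kk} iteratively:
  phi_{11} = rho(1)
  phi_{kk} = [rho(k) - sum_{j=1..k-1} phi_{k-1,j} rho(k-j)]
            / [1 - sum_{j=1..k-1} phi_{k-1,j} rho(j)],
  phi_{k,j} = phi_{k-1,j} - phi_{kk} phi_{k-1,k-j},  j = 1..k-1.
Step k = 1:
  phi_11 = rho(1) = -0.3673.
Step k = 2:
  phi_22 = [rho(2) - phi_11 rho(1)] / [1 - phi_11 rho(1)] = [-0.1704 - (-0.3673)(-0.3673)] / [1 - (-0.3673)(-0.3673)]
         = -0.30530929 / 0.86509071 = -0.3529.
Therefore phi_{22} = -0.3529.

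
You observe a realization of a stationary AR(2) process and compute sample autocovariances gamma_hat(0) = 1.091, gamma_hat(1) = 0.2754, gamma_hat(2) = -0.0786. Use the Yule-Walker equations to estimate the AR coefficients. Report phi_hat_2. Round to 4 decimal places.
\hat\phi_{2} = -0.1450

The Yule-Walker equations for an AR(p) process read, in matrix form,
  Gamma_p phi = r_p,   with   (Gamma_p)_{ij} = gamma(|i - j|),
                       (r_p)_i = gamma(i),   i,j = 1..p.
Substitute the sample gammas (Toeplitz matrix and right-hand side of size 2):
  Gamma_p = [[1.091, 0.2754], [0.2754, 1.091]]
  r_p     = [0.2754, -0.0786]
Written out:
  1.091 phi_1 + 0.2754 phi_2 = 0.2754
  0.2754 phi_1 + 1.091 phi_2 = -0.0786
Solve by Cramer's rule:
  det = gamma(0)^2 - gamma(1)^2 = (1.091)^2 - (0.2754)^2 = 1.190281 - 0.07584516 = 1.11443584
  phi_hat_1 = [gamma(1) gamma(0) - gamma(1) gamma(2)] / det = [(0.2754)(1.091) - (0.2754)(-0.0786)] / 1.11443584 = 0.32210784 / 1.11443584 = 0.289
  phi_hat_2 = [gamma(0) gamma(2) - gamma(1)^2] / det = [(1.091)(-0.0786) - (0.2754)^2] / 1.11443584 = -0.16159776 / 1.11443584 = -0.145
So phi_hat = [0.2890, -0.1450].
Therefore phi_hat_2 = -0.1450.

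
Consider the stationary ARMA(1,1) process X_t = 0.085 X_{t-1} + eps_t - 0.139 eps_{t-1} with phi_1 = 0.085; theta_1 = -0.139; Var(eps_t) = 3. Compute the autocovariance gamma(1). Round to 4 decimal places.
\gamma(1) = -0.1613

Multiply the model equation by X_{t-k} and take expectations. With theta_0 = psi_0 = 1 and psi_j the MA(infinity) weights, this gives
  gamma(k) - sum_i phi_i gamma(k-i) = c_k,
  c_k = sigma^2 * sum_{j=k..q} theta_j psi_{j-k}   (c_k = 0 for k > q),
using gamma(-m) = gamma(m).
psi-weights needed (psi_j = theta_j + sum_i phi_i psi_{j-i}):
  psi_1 = theta_1 + phi_1 = -0.139 + (0.085) = -0.054
Right-hand sides:
  c_0 = sigma^2 (1 + theta_1 psi_1) = 3 * (1 + (-0.139)(-0.054)) = 3 * 1.007506 = 3.022518
  c_1 = sigma^2 theta_1 = 3 * (-0.139) = -0.417
  c_2 = 0
Equations for k = 0 and k = 1 (AR order 1):
  gamma(0) = phi_1 gamma(1) + c_0
  gamma(1) = phi_1 gamma(0) + c_1
Substituting the second into the first: gamma(0) (1 - phi_1^2) = c_0 + phi_1 c_1, so
  gamma(0) = (c_0 + phi_1 c_1) / (1 - phi_1^2) = (3.022518 + (0.085)(-0.417)) / (1 - (0.085)^2) = 2.987073 / 0.992775 = 3.008812.
  gamma(1) = phi_1 gamma(0) + c_1 = (0.085)(3.008812) + (-0.417) = -0.161251.
Therefore gamma(1) = -0.1613 (to 4 decimal places).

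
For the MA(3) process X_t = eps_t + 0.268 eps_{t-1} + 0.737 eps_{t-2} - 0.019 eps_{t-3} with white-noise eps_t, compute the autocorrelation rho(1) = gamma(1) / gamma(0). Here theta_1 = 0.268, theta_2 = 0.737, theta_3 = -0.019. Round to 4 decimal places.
\rho(1) = 0.2795

For an MA(q) process with theta_0 = 1, the autocovariance is
  gamma(k) = sigma^2 * sum_{i=0..q-k} theta_i * theta_{i+k},
and rho(k) = gamma(k) / gamma(0). Sigma^2 cancels.
  numerator   = (1)*(0.268) + (0.268)*(0.737) + (0.737)*(-0.019) = 0.451513.
  denominator = (1)^2 + (0.268)^2 + (0.737)^2 + (-0.019)^2 = 1.615354.
  rho(1) = 0.451513 / 1.615354 = 0.2795.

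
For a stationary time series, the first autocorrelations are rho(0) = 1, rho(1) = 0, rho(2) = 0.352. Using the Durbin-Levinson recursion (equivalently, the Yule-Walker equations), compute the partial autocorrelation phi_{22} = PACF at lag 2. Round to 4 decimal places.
\phi_{22} = 0.3520

The PACF at lag k is phi_{kk}, the last component of the solution
to the Yule-Walker system G_k phi = r_k where
  (G_k)_{ij} = rho(|i - j|), (r_k)_i = rho(i), i,j = 1..k.
Equivalently, Durbin-Levinson gives phi_{kk} iteratively:
  phi_{11} = rho(1)
  phi_{kk} = [rho(k) - sum_{j=1..k-1} phi_{k-1,j} rho(k-j)]
            / [1 - sum_{j=1..k-1} phi_{k-1,j} rho(j)],
  phi_{k,j} = phi_{k-1,j} - phi_{kk} phi_{k-1,k-j},  j = 1..k-1.
Step k = 1:
  phi_11 = rho(1) = 0.
Step k = 2:
  phi_22 = [rho(2) - phi_11 rho(1)] / [1 - phi_11 rho(1)] = [0.352 - (0)(0)] / [1 - (0)(0)]
         = 0.352 / 1 = 0.352.
Therefore phi_{22} = 0.3520.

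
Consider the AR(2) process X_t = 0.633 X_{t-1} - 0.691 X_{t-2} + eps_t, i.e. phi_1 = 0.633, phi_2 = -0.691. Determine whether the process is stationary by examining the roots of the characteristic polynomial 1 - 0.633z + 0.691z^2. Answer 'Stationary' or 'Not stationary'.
\text{Stationary}

The AR(p) characteristic polynomial is P(z) = 1 - 0.633z + 0.691z^2.
Stationarity requires all roots to lie outside the unit circle, i.e. |z| > 1 for every root.
Set 1 + (-0.633) z + (0.691) z^2 = 0, i.e. a z^2 + b z + c = 0 with a = 0.691, b = -0.633, c = 1.
Discriminant D = b^2 - 4ac = (-0.633)^2 - 4*(0.691)*1 = 0.400689 - (2.764) = -2.363311.
D < 0, so the roots are the complex-conjugate pair z = (-b +/- i sqrt(-D)) / (2a) = 0.458 +/- 1.1124i.
For a conjugate pair |z|^2 = z * conj(z) = (product of roots) = c/a = 1/(0.691) = 1.447178, so |z| = sqrt(1.447178) = 1.203 for both roots.
Moduli of all roots: 1.2030, 1.2030.
All moduli strictly greater than 1? Yes.
Verdict: Stationary.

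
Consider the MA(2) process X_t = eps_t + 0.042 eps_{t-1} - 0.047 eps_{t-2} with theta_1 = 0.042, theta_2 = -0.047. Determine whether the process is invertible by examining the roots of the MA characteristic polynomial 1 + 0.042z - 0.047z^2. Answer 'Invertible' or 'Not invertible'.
\text{Invertible}

The MA(q) characteristic polynomial is P(z) = 1 + 0.042z - 0.047z^2.
Invertibility requires all roots to lie outside the unit circle, i.e. |z| > 1 for every root.
Set 1 + (0.042) z + (-0.047) z^2 = 0, i.e. a z^2 + b z + c = 0 with a = -0.047, b = 0.042, c = 1.
Discriminant D = b^2 - 4ac = (0.042)^2 - 4*(-0.047)*1 = 0.001764 - (-0.188) = 0.189764.
D >= 0, so the roots are real: z = (-b +/- sqrt(D)) / (2a) = (-0.042 +/- 0.435619) / (-0.094).
  z_1 = (-0.042 + 0.435619) / (-0.094) = -4.1874,   |z_1| = 4.1874.
  z_2 = (-0.042 - 0.435619) / (-0.094) = 5.0811,   |z_2| = 5.0811.
Moduli of all roots: 4.1874, 5.0811.
All moduli strictly greater than 1? Yes.
Verdict: Invertible.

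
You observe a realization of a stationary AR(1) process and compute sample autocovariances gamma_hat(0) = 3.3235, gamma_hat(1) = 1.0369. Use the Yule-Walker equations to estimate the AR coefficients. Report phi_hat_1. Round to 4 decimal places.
\hat\phi_{1} = 0.3120

The Yule-Walker equations for an AR(p) process read, in matrix form,
  Gamma_p phi = r_p,   with   (Gamma_p)_{ij} = gamma(|i - j|),
                       (r_p)_i = gamma(i),   i,j = 1..p.
Substitute the sample gammas (Toeplitz matrix and right-hand side of size 1):
  Gamma_p = [[3.3235]]
  r_p     = [1.0369]
With p = 1 this is the single equation gamma(0) phi_1 = gamma(1):
  phi_hat_1 = gamma(1) / gamma(0) = 1.0369 / 3.3235 = 0.3120.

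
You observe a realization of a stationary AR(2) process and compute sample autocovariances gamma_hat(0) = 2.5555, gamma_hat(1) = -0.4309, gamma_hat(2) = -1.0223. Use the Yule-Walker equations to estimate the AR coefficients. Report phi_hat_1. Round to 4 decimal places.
\hat\phi_{1} = -0.2430

The Yule-Walker equations for an AR(p) process read, in matrix form,
  Gamma_p phi = r_p,   with   (Gamma_p)_{ij} = gamma(|i - j|),
                       (r_p)_i = gamma(i),   i,j = 1..p.
Substitute the sample gammas (Toeplitz matrix and right-hand side of size 2):
  Gamma_p = [[2.5555, -0.4309], [-0.4309, 2.5555]]
  r_p     = [-0.4309, -1.0223]
Written out:
  2.5555 phi_1 - 0.4309 phi_2 = -0.4309
  -0.4309 phi_1 + 2.5555 phi_2 = -1.0223
Solve by Cramer's rule:
  det = gamma(0)^2 - gamma(1)^2 = (2.5555)^2 - (-0.4309)^2 = 6.53058025 - 0.18567481 = 6.34490544
  phi_hat_1 = [gamma(1) gamma(0) - gamma(1) gamma(2)] / det = [(-0.4309)(2.5555) - (-0.4309)(-1.0223)] / 6.34490544 = -1.54167402 / 6.34490544 = -0.243
  phi_hat_2 = [gamma(0) gamma(2) - gamma(1)^2] / det = [(2.5555)(-1.0223) - (-0.4309)^2] / 6.34490544 = -2.79816246 / 6.34490544 = -0.441
So phi_hat = [-0.2430, -0.4410].
Therefore phi_hat_1 = -0.2430.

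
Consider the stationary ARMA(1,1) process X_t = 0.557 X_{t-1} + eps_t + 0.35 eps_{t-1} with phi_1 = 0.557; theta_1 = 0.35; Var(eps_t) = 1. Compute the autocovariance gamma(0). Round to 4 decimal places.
\gamma(0) = 2.1927

Multiply the model equation by X_{t-k} and take expectations. With theta_0 = psi_0 = 1 and psi_j the MA(infinity) weights, this gives
  gamma(k) - sum_i phi_i gamma(k-i) = c_k,
  c_k = sigma^2 * sum_{j=k..q} theta_j psi_{j-k}   (c_k = 0 for k > q),
using gamma(-m) = gamma(m).
psi-weights needed (psi_j = theta_j + sum_i phi_i psi_{j-i}):
  psi_1 = theta_1 + phi_1 = 0.35 + (0.557) = 0.907
Right-hand sides:
  c_0 = sigma^2 (1 + theta_1 psi_1) = 1 * (1 + (0.35)(0.907)) = 1 * 1.31745 = 1.31745
  c_1 = sigma^2 theta_1 = 1 * (0.35) = 0.35
  c_2 = 0
Equations for k = 0 and k = 1 (AR order 1):
  gamma(0) = phi_1 gamma(1) + c_0
  gamma(1) = phi_1 gamma(0) + c_1
Substituting the second into the first: gamma(0) (1 - phi_1^2) = c_0 + phi_1 c_1, so
  gamma(0) = (c_0 + phi_1 c_1) / (1 - phi_1^2) = (1.31745 + (0.557)(0.35)) / (1 - (0.557)^2) = 1.5124 / 0.689751 = 2.192675.
Therefore gamma(0) = 2.1927 (to 4 decimal places).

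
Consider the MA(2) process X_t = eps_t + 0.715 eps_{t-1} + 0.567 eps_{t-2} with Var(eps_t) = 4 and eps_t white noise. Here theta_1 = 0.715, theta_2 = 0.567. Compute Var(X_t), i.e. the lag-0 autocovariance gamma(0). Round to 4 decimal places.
\gamma(0) = 7.3309

For an MA(q) process X_t = eps_t + sum_i theta_i eps_{t-i} with
Var(eps_t) = sigma^2, the variance is
  gamma(0) = sigma^2 * (1 + sum_i theta_i^2).
  sum_i theta_i^2 = (0.715)^2 + (0.567)^2 = 0.511225 + 0.321489 = 0.832714.
  gamma(0) = 4 * (1 + 0.832714) = 4 * 1.832714 = 7.330856, which rounds to 7.3309.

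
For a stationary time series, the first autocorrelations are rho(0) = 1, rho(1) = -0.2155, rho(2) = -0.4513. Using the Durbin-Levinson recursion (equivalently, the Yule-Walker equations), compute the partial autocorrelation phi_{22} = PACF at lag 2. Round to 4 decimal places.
\phi_{22} = -0.5220

The PACF at lag k is phi_{kk}, the last component of the solution
to the Yule-Walker system G_k phi = r_k where
  (G_k)_{ij} = rho(|i - j|), (r_k)_i = rho(i), i,j = 1..k.
Equivalently, Durbin-Levinson gives phi_{kk} iteratively:
  phi_{11} = rho(1)
  phi_{kk} = [rho(k) - sum_{j=1..k-1} phi_{k-1,j} rho(k-j)]
            / [1 - sum_{j=1..k-1} phi_{k-1,j} rho(j)],
  phi_{k,j} = phi_{k-1,j} - phi_{kk} phi_{k-1,k-j},  j = 1..k-1.
Step k = 1:
  phi_11 = rho(1) = -0.2155.
Step k = 2:
  phi_22 = [rho(2) - phi_11 rho(1)] / [1 - phi_11 rho(1)] = [-0.4513 - (-0.2155)(-0.2155)] / [1 - (-0.2155)(-0.2155)]
         = -0.49774025 / 0.95355975 = -0.522.
Therefore phi_{22} = -0.5220.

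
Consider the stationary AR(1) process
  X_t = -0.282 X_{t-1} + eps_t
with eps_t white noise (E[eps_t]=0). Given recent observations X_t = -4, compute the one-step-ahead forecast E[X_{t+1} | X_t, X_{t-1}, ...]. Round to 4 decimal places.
E[X_{t+1} \mid \mathcal F_t] = 1.1280

For an AR(p) model X_t = c + sum_i phi_i X_{t-i} + eps_t, the
one-step-ahead conditional mean is
  E[X_{t+1} | X_t, ...] = c + sum_i phi_i X_{t+1-i}.
Substitute known values:
  E[X_{t+1} | ...] = (-0.282) * (-4)
                   = 1.1280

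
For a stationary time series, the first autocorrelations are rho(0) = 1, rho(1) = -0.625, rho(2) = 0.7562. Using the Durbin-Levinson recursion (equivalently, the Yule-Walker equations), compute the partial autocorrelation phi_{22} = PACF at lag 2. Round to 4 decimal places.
\phi_{22} = 0.5999

The PACF at lag k is phi_{kk}, the last component of the solution
to the Yule-Walker system G_k phi = r_k where
  (G_k)_{ij} = rho(|i - j|), (r_k)_i = rho(i), i,j = 1..k.
Equivalently, Durbin-Levinson gives phi_{kk} iteratively:
  phi_{11} = rho(1)
  phi_{kk} = [rho(k) - sum_{j=1..k-1} phi_{k-1,j} rho(k-j)]
            / [1 - sum_{j=1..k-1} phi_{k-1,j} rho(j)],
  phi_{k,j} = phi_{k-1,j} - phi_{kk} phi_{k-1,k-j},  j = 1..k-1.
Step k = 1:
  phi_11 = rho(1) = -0.625.
Step k = 2:
  phi_22 = [rho(2) - phi_11 rho(1)] / [1 - phi_11 rho(1)] = [0.7562 - (-0.625)(-0.625)] / [1 - (-0.625)(-0.625)]
         = 0.365575 / 0.609375 = 0.5999.
Therefore phi_{22} = 0.5999.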